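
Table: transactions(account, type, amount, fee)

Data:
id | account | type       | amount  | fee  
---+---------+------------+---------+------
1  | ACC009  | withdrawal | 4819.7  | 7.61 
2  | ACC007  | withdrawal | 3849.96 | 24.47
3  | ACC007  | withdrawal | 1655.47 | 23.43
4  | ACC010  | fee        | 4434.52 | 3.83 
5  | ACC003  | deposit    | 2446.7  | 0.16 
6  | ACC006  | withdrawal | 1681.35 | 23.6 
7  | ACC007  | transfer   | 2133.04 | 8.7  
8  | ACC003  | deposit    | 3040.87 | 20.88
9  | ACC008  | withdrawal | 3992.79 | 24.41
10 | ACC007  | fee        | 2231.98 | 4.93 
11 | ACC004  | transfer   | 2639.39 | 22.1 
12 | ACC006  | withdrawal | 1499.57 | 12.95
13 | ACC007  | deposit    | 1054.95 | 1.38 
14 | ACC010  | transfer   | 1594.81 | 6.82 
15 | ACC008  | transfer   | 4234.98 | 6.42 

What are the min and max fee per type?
SELECT type, MIN(fee), MAX(fee)
FROM transactions
GROUP BY type

Result:
  deposit: min=0.16, max=20.88
  fee: min=3.83, max=4.93
  transfer: min=6.42, max=22.10
  withdrawal: min=7.61, max=24.47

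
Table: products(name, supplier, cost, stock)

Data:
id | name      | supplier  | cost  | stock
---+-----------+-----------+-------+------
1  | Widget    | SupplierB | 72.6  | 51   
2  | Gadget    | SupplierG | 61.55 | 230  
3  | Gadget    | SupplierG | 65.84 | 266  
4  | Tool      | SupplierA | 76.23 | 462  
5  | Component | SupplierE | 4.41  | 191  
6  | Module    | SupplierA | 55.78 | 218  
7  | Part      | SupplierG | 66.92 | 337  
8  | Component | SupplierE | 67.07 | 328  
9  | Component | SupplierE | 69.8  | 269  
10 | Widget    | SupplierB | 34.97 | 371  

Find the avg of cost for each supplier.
SELECT supplier, AVG(cost) as result
FROM products
GROUP BY supplier

Result:
  SupplierA: 66.01
  SupplierB: 53.79
  SupplierE: 47.09
  SupplierG: 64.77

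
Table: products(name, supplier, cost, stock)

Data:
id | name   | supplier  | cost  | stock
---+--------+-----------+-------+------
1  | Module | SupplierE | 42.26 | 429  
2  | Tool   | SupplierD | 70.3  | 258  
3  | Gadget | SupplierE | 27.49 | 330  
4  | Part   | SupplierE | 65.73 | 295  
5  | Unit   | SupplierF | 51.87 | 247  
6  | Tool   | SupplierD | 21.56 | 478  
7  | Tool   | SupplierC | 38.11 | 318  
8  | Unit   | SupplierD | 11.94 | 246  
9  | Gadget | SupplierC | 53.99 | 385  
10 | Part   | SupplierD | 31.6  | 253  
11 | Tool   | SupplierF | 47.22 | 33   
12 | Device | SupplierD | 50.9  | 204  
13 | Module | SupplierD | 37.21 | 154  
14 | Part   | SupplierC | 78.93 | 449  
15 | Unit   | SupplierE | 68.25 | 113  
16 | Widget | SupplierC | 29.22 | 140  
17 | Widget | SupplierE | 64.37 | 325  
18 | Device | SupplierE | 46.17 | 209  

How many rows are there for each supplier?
SELECT supplier, COUNT(*) as count
FROM products
GROUP BY supplier

Result:
  SupplierC: 4
  SupplierD: 6
  SupplierE: 6
  SupplierF: 2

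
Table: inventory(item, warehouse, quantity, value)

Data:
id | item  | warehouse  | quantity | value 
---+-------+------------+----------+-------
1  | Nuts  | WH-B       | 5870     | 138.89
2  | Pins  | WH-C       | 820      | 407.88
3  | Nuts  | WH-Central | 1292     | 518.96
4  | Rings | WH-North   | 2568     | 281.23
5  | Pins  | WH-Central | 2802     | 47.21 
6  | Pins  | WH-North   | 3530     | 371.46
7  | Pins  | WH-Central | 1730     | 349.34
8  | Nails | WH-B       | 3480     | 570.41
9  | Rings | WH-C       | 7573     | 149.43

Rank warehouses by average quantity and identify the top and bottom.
SELECT warehouse, AVG(quantity)
FROM inventory
GROUP BY warehouse
ORDER BY AVG(quantity)

All groups:
  WH-Central: 1941.33
  WH-North: 3049.00
  WH-C: 4196.50
  WH-B: 4675.00

Highest: WH-B (4675.00)
Lowest: WH-Central (1941.33)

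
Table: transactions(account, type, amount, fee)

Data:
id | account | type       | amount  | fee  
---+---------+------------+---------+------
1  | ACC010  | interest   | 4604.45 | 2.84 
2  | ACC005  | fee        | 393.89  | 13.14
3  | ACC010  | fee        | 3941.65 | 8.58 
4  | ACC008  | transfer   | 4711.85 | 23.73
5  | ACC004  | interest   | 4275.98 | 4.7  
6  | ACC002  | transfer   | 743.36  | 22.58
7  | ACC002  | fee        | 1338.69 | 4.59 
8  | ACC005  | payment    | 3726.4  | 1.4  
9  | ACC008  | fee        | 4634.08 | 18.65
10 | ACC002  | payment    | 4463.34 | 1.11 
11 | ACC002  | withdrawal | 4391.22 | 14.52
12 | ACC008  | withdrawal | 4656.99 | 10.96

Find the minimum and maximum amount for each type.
SELECT type, MIN(amount), MAX(amount)
FROM transactions
GROUP BY type

Result:
  fee: min=393.89, max=4634.08
  interest: min=4275.98, max=4604.45
  payment: min=3726.40, max=4463.34
  transfer: min=743.36, max=4711.85
  withdrawal: min=4391.22, max=4656.99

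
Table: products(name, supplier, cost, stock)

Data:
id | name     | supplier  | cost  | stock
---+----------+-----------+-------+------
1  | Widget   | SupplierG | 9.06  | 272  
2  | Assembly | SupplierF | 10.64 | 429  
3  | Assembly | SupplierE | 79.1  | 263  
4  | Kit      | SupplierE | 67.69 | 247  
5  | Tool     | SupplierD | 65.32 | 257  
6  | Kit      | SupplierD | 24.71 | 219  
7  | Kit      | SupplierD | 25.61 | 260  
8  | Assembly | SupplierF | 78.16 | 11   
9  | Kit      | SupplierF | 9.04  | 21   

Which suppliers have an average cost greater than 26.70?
SELECT supplier, AVG(cost)
FROM products
GROUP BY supplier
HAVING AVG(cost) > 26.70

Result:
  SupplierD: avg=38.55
  SupplierE: avg=73.40
  SupplierF: avg=32.61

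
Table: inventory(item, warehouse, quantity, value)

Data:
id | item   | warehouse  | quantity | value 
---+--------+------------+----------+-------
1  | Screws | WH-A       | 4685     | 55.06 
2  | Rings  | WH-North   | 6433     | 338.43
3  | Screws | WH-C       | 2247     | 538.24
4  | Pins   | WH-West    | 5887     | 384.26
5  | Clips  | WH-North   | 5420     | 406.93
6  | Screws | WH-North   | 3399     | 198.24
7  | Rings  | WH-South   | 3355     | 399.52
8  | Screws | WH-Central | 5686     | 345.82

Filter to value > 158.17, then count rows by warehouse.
SELECT warehouse, COUNT(*)
FROM inventory
WHERE value > 158.17
GROUP BY warehouse

Note: WHERE filters rows before grouping.

Result:
  WH-C: 1
  WH-Central: 1
  WH-North: 3
  WH-South: 1
  WH-West: 1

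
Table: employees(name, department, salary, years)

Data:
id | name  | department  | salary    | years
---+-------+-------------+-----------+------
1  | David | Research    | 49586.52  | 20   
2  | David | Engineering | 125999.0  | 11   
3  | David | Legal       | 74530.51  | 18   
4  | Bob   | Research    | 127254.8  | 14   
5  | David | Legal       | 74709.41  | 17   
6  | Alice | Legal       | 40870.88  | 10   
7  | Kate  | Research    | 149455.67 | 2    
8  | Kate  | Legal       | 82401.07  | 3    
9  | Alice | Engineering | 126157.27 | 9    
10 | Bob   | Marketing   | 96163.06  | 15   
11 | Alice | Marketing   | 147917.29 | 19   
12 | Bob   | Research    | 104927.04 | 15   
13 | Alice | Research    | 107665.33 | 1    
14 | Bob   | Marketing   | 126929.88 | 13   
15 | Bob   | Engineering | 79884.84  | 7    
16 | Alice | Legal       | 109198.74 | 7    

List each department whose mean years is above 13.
SELECT department, AVG(years)
FROM employees
GROUP BY department
HAVING AVG(years) > 13

Result:
  Marketing: avg=15.67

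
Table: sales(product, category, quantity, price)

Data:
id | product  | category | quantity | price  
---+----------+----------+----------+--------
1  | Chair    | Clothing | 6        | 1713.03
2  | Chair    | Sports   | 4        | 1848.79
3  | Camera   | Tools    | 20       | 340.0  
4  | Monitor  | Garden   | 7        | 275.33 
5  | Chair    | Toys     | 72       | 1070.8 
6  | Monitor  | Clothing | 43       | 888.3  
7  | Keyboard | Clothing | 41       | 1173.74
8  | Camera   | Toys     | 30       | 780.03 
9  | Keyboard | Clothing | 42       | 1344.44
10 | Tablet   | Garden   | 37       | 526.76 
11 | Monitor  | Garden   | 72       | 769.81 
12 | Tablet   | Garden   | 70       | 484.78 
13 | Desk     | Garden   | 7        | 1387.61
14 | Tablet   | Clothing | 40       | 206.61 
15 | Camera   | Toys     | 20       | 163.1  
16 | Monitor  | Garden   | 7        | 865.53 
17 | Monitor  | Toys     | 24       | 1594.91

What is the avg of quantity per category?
SELECT category, AVG(quantity) as result
FROM sales
GROUP BY category

Result:
  Clothing: 34.40
  Garden: 33.33
  Sports: 4.00
  Tools: 20.00
  Toys: 36.50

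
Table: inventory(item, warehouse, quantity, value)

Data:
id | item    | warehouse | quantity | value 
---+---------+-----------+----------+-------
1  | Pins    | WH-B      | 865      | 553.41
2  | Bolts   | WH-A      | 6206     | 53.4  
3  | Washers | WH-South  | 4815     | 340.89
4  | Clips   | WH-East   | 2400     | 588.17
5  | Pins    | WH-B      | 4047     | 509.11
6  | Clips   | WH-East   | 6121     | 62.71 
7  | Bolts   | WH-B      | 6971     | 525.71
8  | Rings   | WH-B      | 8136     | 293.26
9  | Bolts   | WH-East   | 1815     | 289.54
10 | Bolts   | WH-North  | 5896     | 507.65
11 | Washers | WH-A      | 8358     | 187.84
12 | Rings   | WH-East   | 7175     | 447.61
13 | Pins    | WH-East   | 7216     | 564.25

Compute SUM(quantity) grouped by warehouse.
SELECT warehouse, SUM(quantity) as result
FROM inventory
GROUP BY warehouse

Result:
  WH-A: 14564
  WH-B: 20019
  WH-East: 24727
  WH-North: 5896
  WH-South: 4815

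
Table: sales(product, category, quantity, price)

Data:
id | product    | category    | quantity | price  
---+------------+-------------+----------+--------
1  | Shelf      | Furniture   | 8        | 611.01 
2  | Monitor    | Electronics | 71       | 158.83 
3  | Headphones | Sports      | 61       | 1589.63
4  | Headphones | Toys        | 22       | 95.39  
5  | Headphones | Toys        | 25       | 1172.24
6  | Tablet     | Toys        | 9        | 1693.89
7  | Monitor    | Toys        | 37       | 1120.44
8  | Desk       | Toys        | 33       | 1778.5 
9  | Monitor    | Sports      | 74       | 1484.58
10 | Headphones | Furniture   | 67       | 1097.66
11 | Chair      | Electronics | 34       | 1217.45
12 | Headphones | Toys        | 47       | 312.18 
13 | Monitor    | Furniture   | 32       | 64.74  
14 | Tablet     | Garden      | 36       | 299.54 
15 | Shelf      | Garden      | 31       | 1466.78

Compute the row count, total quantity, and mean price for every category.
SELECT category,
       COUNT(*) as cnt,
       SUM(quantity) as total_quantity,
       AVG(price) as avg_price
FROM sales
GROUP BY category

Result:
  Electronics: 2 records, 105 total quantity, 688.14 avg price
  Furniture: 3 records, 107 total quantity, 591.14 avg price
  Garden: 2 records, 67 total quantity, 883.16 avg price
  Sports: 2 records, 135 total quantity, 1537.11 avg price
  Toys: 6 records, 173 total quantity, 1028.77 avg price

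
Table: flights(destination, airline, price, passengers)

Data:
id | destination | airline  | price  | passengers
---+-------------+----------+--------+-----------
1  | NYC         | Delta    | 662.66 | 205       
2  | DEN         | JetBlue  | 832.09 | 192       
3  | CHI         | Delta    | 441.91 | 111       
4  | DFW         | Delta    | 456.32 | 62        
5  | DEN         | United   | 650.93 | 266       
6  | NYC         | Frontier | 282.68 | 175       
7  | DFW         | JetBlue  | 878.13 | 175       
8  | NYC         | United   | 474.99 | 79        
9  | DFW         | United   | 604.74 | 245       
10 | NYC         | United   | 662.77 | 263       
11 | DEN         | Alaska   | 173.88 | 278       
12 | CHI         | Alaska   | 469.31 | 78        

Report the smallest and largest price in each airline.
SELECT airline, MIN(price), MAX(price)
FROM flights
GROUP BY airline

Result:
  Alaska: min=173.88, max=469.31
  Delta: min=441.91, max=662.66
  Frontier: min=282.68, max=282.68
  JetBlue: min=832.09, max=878.13
  United: min=474.99, max=662.77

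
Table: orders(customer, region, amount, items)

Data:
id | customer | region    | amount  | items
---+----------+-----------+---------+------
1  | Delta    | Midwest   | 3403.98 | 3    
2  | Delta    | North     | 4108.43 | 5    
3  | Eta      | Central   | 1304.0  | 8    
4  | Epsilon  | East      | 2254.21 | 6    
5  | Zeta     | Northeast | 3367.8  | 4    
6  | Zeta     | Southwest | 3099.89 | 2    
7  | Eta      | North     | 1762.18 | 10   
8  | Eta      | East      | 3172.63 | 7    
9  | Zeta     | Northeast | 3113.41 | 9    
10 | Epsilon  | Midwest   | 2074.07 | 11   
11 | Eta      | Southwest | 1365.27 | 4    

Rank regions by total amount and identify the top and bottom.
SELECT region, SUM(amount)
FROM orders
GROUP BY region
ORDER BY SUM(amount)

All groups:
  Central: 1304.00
  Southwest: 4465.16
  East: 5426.84
  Midwest: 5478.05
  North: 5870.61
  Northeast: 6481.21

Highest: Northeast (6481.21)
Lowest: Central (1304.00)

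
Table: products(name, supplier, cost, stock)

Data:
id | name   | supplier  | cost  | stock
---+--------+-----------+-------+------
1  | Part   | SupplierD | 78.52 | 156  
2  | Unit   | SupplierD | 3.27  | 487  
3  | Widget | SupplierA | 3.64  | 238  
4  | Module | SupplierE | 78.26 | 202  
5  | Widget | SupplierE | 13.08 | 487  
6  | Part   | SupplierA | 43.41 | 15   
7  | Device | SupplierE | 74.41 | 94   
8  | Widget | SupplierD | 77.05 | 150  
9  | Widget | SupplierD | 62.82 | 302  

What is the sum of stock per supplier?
SELECT supplier, SUM(stock) as result
FROM products
GROUP BY supplier

Result:
  SupplierA: 253
  SupplierD: 1095
  SupplierE: 783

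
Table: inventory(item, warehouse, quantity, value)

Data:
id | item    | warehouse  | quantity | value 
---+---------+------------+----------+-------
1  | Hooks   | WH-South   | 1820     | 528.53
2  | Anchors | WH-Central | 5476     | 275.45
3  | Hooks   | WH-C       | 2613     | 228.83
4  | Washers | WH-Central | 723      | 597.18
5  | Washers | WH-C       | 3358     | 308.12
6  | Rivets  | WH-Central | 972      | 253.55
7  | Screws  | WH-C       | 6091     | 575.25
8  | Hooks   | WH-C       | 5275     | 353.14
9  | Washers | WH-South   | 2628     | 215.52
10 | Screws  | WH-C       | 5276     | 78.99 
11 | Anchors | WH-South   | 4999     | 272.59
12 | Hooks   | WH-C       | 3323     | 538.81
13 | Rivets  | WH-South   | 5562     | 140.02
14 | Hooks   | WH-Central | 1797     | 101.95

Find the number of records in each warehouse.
SELECT warehouse, COUNT(*) as count
FROM inventory
GROUP BY warehouse

Result:
  WH-C: 6
  WH-Central: 4
  WH-South: 4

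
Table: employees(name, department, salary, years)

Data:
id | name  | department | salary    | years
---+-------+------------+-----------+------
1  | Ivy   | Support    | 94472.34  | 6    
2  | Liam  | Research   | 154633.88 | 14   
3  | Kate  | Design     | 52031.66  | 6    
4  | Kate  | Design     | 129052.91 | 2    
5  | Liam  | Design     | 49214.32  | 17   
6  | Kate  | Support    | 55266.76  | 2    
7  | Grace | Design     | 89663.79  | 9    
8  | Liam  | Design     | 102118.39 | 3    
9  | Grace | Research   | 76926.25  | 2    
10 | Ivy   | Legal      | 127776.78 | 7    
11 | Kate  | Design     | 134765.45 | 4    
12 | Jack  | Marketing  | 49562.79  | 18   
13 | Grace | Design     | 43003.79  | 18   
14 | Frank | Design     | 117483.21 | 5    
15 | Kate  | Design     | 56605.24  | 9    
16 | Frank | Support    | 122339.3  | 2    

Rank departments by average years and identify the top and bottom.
SELECT department, AVG(years)
FROM employees
GROUP BY department
ORDER BY AVG(years)

All groups:
  Support: 3.33
  Legal: 7.00
  Research: 8.00
  Design: 8.11
  Marketing: 18.00

Highest: Marketing (18.00)
Lowest: Support (3.33)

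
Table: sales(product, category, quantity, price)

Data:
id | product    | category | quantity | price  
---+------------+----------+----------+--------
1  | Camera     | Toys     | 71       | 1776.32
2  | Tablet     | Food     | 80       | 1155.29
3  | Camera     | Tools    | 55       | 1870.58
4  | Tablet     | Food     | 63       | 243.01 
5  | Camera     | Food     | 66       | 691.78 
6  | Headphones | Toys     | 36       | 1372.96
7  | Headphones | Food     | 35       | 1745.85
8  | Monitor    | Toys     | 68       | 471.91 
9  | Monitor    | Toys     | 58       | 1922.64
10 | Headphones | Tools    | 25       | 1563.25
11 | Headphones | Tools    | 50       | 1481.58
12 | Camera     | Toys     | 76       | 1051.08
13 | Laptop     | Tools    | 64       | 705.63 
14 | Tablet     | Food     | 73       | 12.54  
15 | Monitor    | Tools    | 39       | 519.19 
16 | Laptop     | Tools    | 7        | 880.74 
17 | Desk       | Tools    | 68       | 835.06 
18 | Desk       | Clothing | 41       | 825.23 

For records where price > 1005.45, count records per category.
SELECT category, COUNT(*)
FROM sales
WHERE price > 1005.45
GROUP BY category

Note: WHERE filters rows before grouping.

Result:
  Food: 2
  Tools: 3
  Toys: 4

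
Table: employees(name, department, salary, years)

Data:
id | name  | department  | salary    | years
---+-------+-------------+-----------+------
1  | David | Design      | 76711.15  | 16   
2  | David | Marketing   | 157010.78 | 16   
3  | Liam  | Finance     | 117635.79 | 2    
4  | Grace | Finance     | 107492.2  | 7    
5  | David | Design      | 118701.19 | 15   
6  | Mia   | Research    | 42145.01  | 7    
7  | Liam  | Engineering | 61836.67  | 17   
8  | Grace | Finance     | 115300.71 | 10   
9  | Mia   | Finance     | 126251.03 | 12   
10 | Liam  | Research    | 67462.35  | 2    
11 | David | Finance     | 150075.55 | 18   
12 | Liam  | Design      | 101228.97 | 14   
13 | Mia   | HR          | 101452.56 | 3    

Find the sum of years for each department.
SELECT department, SUM(years) as result
FROM employees
GROUP BY department

Result:
  Design: 45
  Engineering: 17
  Finance: 49
  HR: 3
  Marketing: 16
  Research: 9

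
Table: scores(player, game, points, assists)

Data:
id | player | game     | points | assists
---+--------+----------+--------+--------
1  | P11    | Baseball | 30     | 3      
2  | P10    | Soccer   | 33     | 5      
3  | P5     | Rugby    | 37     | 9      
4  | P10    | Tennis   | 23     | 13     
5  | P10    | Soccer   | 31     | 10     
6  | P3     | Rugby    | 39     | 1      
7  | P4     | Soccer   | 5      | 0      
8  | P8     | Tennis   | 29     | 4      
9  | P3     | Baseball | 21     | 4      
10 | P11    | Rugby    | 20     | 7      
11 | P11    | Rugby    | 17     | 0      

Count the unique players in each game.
SELECT game, COUNT(DISTINCT player)
FROM scores
GROUP BY game

Result:
  Baseball: 2 distinct
  Rugby: 3 distinct
  Soccer: 2 distinct
  Tennis: 2 distinct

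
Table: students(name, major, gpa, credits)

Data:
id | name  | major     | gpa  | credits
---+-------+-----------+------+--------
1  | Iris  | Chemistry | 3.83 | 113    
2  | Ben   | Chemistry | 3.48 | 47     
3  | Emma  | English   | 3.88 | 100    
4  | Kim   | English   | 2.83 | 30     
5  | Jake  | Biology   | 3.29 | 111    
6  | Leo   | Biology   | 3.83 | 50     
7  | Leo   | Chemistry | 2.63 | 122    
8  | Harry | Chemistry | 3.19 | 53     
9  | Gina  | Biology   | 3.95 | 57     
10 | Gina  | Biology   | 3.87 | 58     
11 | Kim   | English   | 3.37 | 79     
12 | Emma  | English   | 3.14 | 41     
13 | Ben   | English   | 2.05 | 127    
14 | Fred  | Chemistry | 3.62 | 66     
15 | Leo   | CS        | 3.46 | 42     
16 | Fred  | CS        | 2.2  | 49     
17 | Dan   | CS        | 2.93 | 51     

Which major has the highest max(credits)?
SELECT major, MAX(credits) as val
FROM students
GROUP BY major
ORDER BY val DESC
LIMIT 1

Result: English with max(credits) = 127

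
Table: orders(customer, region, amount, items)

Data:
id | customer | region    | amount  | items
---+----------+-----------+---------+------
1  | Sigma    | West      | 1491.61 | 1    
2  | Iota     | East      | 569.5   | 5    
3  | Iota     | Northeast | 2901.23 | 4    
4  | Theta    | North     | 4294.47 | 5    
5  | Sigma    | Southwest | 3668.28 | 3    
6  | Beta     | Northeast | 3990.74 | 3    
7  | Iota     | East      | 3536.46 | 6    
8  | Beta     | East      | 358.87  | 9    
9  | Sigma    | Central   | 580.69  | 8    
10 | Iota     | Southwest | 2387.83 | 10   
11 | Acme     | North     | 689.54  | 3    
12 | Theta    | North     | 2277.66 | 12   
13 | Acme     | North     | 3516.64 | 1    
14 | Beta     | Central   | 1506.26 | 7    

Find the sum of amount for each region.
SELECT region, SUM(amount) as result
FROM orders
GROUP BY region

Result:
  Central: 2086.95
  East: 4464.83
  North: 10778.31
  Northeast: 6891.97
  Southwest: 6056.11
  West: 1491.61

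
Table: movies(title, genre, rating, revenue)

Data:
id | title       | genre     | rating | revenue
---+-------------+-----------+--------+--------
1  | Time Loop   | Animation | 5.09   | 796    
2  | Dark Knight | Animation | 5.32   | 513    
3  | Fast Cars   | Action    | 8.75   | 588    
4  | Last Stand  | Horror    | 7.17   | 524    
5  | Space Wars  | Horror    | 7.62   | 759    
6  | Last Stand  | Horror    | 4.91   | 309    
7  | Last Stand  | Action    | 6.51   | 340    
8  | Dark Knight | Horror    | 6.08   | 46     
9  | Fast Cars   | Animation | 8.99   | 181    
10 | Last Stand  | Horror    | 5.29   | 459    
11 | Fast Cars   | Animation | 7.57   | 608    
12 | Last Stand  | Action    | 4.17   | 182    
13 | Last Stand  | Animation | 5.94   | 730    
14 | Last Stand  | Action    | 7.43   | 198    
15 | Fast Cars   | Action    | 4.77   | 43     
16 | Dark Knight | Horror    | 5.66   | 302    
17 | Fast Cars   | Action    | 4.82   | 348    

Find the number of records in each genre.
SELECT genre, COUNT(*) as count
FROM movies
GROUP BY genre

Result:
  Action: 6
  Animation: 5
  Horror: 6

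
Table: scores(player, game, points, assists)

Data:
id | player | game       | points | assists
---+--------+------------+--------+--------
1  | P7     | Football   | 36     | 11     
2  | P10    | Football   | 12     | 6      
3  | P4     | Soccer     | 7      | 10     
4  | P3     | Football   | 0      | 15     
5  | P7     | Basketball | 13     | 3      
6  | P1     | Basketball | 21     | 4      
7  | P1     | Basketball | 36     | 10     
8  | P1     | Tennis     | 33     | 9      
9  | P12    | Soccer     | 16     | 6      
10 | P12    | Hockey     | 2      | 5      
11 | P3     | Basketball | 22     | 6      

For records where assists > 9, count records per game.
SELECT game, COUNT(*)
FROM scores
WHERE assists > 9
GROUP BY game

Note: WHERE filters rows before grouping.

Result:
  Basketball: 1
  Football: 2
  Soccer: 1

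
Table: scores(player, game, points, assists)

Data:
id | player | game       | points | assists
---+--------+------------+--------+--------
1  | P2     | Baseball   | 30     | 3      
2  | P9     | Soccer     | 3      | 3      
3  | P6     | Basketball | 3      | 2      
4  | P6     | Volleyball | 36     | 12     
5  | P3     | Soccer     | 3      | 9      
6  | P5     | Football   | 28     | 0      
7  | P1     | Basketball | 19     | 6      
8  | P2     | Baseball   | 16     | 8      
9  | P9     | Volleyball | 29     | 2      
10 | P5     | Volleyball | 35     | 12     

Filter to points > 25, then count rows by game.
SELECT game, COUNT(*)
FROM scores
WHERE points > 25
GROUP BY game

Note: WHERE filters rows before grouping.

Result:
  Baseball: 1
  Football: 1
  Volleyball: 3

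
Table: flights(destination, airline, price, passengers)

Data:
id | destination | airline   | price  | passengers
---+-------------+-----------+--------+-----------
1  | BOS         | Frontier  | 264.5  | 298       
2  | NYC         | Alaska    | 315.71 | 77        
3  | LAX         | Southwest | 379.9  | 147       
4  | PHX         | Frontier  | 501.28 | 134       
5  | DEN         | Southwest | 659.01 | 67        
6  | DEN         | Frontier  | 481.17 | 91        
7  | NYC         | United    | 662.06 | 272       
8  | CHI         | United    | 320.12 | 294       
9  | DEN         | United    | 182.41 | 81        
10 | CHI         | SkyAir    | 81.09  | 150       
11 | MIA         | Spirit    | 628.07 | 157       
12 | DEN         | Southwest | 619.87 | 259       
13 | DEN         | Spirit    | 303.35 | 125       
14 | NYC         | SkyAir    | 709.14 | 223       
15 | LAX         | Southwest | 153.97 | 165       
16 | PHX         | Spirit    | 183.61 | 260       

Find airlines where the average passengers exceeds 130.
SELECT airline, AVG(passengers)
FROM flights
GROUP BY airline
HAVING AVG(passengers) > 130

Result:
  Frontier: avg=174.33
  SkyAir: avg=186.50
  Southwest: avg=159.50
  Spirit: avg=180.67
  United: avg=215.67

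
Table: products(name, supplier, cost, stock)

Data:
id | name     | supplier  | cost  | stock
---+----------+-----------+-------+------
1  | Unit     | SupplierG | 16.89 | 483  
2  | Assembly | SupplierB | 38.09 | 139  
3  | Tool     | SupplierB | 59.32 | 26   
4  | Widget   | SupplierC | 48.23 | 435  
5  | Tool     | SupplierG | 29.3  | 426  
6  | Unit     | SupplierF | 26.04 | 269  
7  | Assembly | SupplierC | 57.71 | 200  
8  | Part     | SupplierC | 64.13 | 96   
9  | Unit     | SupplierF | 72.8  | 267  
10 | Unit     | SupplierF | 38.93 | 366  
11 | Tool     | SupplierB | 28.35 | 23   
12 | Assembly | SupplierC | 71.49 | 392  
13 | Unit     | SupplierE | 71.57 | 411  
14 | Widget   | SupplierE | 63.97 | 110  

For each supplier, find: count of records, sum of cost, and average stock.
SELECT supplier,
       COUNT(*) as cnt,
       SUM(cost) as total_cost,
       AVG(stock) as avg_stock
FROM products
GROUP BY supplier

Result:
  SupplierB: 3 records, 125.76 total cost, 62.67 avg stock
  SupplierC: 4 records, 241.56 total cost, 280.75 avg stock
  SupplierE: 2 records, 135.54 total cost, 260.50 avg stock
  SupplierF: 3 records, 137.77 total cost, 300.67 avg stock
  SupplierG: 2 records, 46.19 total cost, 454.50 avg stock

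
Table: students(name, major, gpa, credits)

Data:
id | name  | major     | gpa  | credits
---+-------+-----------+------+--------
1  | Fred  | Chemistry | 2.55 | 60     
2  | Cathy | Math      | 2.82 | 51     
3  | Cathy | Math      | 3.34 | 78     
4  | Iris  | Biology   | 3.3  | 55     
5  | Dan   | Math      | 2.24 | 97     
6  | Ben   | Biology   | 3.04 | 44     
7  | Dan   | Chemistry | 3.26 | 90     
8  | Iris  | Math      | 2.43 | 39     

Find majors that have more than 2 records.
SELECT major, COUNT(*) as cnt
FROM students
GROUP BY major
HAVING COUNT(*) > 2

Result:
  Math: 4

Note: HAVING filters groups after aggregation, WHERE filters rows before.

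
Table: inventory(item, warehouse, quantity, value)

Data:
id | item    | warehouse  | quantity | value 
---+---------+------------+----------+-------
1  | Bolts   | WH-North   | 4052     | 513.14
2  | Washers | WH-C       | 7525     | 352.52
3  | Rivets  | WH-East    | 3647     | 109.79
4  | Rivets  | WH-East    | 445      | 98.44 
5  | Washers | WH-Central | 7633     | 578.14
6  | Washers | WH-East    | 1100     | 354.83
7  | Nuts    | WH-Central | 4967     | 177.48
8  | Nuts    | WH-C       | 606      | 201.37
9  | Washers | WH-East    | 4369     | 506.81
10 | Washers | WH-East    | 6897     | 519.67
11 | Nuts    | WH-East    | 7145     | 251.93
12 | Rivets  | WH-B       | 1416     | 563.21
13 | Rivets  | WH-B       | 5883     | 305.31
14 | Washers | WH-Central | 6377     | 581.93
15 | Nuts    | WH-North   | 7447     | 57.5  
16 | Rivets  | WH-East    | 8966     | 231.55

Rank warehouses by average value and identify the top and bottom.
SELECT warehouse, AVG(value)
FROM inventory
GROUP BY warehouse
ORDER BY AVG(value)

All groups:
  WH-C: 276.95
  WH-North: 285.32
  WH-East: 296.15
  WH-B: 434.26
  WH-Central: 445.85

Highest: WH-Central (445.85)
Lowest: WH-C (276.95)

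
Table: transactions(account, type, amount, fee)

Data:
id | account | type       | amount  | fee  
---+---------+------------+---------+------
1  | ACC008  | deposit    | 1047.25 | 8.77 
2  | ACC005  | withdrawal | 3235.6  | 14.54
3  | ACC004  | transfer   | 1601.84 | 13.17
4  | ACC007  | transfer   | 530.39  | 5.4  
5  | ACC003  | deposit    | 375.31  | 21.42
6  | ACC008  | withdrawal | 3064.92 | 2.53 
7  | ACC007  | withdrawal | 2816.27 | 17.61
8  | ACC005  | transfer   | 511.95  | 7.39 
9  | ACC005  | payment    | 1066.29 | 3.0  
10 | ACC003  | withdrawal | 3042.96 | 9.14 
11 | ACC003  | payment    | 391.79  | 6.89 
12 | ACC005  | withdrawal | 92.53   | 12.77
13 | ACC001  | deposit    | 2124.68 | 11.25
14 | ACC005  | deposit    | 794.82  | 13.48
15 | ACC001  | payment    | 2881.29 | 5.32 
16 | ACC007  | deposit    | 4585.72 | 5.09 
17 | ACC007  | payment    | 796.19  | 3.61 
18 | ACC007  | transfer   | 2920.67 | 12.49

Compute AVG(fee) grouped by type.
SELECT type, AVG(fee) as result
FROM transactions
GROUP BY type

Result:
  deposit: 12.00
  payment: 4.71
  transfer: 9.61
  withdrawal: 11.32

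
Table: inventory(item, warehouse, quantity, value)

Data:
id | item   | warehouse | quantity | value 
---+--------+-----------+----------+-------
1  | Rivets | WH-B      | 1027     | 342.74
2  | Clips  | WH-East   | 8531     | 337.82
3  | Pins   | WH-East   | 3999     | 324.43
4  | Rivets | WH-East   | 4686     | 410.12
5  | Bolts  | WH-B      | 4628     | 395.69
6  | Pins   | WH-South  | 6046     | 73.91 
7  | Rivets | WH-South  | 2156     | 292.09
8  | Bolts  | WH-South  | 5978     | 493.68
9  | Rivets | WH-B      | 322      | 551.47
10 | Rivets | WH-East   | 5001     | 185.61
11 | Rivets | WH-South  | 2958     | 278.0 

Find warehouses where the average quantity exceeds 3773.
SELECT warehouse, AVG(quantity)
FROM inventory
GROUP BY warehouse
HAVING AVG(quantity) > 3773

Result:
  WH-East: avg=5554.25
  WH-South: avg=4284.50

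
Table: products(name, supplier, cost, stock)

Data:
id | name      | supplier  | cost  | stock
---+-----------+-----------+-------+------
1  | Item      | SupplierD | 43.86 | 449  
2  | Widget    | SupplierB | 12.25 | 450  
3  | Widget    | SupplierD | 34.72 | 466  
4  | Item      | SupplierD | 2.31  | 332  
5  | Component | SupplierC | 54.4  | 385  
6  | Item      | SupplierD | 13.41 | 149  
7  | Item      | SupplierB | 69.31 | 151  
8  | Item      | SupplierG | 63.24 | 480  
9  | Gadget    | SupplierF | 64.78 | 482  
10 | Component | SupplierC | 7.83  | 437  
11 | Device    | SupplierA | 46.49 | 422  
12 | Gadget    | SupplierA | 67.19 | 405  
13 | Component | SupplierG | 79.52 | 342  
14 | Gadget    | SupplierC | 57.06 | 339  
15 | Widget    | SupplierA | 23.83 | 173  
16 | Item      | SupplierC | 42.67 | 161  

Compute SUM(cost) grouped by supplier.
SELECT supplier, SUM(cost) as result
FROM products
GROUP BY supplier

Result:
  SupplierA: 137.51
  SupplierB: 81.56
  SupplierC: 161.96
  SupplierD: 94.30
  SupplierF: 64.78
  SupplierG: 142.76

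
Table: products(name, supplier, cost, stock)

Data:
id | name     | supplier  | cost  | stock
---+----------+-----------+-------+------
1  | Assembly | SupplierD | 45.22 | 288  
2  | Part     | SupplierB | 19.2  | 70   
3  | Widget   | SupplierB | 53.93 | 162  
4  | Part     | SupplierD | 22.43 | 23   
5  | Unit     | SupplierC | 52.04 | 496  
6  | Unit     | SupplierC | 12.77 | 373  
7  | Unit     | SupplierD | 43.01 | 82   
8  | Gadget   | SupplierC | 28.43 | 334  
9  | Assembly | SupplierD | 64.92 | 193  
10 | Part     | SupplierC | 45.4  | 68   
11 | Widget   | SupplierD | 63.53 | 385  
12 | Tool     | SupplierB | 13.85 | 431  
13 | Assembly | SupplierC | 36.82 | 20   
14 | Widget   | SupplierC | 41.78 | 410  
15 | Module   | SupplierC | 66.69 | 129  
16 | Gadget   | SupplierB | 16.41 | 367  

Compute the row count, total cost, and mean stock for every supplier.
SELECT supplier,
       COUNT(*) as cnt,
       SUM(cost) as total_cost,
       AVG(stock) as avg_stock
FROM products
GROUP BY supplier

Result:
  SupplierB: 4 records, 103.39 total cost, 257.50 avg stock
  SupplierC: 7 records, 283.93 total cost, 261.43 avg stock
  SupplierD: 5 records, 239.11 total cost, 194.20 avg stock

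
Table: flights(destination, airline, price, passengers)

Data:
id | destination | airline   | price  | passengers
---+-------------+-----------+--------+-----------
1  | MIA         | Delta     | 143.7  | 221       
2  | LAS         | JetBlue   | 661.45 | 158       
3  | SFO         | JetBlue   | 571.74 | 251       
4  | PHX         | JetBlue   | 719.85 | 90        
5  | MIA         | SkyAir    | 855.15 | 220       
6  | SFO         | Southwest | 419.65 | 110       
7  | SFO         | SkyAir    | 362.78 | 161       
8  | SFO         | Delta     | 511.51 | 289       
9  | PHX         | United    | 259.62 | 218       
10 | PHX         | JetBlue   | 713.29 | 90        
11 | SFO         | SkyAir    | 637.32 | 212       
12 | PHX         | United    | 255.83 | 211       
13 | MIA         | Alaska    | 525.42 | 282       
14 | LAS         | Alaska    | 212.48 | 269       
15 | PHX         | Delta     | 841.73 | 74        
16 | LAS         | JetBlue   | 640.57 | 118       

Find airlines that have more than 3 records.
SELECT airline, COUNT(*) as cnt
FROM flights
GROUP BY airline
HAVING COUNT(*) > 3

Result:
  JetBlue: 5

Note: HAVING filters groups after aggregation, WHERE filters rows before.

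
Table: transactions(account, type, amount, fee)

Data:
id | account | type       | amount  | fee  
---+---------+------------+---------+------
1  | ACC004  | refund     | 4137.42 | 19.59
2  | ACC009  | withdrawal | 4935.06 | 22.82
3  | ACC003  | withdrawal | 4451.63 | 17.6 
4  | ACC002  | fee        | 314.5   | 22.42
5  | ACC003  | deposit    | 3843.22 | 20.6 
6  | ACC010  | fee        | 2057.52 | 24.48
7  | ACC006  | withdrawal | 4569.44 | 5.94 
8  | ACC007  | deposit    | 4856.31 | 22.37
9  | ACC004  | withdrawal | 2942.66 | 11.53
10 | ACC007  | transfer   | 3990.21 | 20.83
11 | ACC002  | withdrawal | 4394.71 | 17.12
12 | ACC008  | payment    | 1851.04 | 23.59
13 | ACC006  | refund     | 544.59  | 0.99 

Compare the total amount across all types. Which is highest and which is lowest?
SELECT type, SUM(amount)
FROM transactions
GROUP BY type
ORDER BY SUM(amount)

All groups:
  payment: 1851.04
  fee: 2372.02
  transfer: 3990.21
  refund: 4682.01
  deposit: 8699.53
  withdrawal: 21293.50

Highest: withdrawal (21293.50)
Lowest: payment (1851.04)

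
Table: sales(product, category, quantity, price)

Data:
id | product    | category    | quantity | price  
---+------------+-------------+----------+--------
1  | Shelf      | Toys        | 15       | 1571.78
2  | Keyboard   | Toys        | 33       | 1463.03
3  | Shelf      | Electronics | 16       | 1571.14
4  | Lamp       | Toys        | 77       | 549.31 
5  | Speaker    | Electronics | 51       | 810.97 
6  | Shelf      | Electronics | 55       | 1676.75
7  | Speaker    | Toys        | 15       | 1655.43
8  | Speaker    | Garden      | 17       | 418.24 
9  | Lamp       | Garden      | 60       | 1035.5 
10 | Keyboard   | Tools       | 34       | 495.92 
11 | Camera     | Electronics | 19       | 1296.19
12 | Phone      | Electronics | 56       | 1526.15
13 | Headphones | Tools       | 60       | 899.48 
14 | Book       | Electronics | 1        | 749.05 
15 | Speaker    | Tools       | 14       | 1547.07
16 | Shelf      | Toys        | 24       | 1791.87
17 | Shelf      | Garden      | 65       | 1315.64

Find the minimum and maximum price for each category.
SELECT category, MIN(price), MAX(price)
FROM sales
GROUP BY category

Result:
  Electronics: min=749.05, max=1676.75
  Garden: min=418.24, max=1315.64
  Tools: min=495.92, max=1547.07
  Toys: min=549.31, max=1791.87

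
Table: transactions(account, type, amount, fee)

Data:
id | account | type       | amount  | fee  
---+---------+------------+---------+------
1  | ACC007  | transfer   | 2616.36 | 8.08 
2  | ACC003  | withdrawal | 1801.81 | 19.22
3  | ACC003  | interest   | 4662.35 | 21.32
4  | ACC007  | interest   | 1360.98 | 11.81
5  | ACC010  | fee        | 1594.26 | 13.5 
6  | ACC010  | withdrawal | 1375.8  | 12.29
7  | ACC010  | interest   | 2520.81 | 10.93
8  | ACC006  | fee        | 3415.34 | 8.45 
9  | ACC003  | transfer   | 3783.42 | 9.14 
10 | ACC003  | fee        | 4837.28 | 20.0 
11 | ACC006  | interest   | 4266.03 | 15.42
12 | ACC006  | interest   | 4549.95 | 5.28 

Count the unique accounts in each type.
SELECT type, COUNT(DISTINCT account)
FROM transactions
GROUP BY type

Result:
  fee: 3 distinct
  interest: 4 distinct
  transfer: 2 distinct
  withdrawal: 2 distinct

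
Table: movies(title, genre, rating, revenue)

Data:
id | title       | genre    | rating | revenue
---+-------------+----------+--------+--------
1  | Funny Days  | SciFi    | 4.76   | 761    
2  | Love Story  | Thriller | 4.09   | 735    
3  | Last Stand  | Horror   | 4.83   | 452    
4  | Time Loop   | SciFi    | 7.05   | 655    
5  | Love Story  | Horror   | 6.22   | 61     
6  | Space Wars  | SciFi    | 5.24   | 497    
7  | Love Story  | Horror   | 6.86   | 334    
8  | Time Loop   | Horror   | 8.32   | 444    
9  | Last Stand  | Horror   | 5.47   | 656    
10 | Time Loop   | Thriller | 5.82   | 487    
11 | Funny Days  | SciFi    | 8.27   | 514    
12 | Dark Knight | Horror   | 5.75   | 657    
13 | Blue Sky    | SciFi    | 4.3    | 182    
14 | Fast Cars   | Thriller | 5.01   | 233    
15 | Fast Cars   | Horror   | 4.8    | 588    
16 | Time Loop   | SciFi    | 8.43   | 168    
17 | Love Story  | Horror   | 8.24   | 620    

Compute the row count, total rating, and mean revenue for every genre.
SELECT genre,
       COUNT(*) as cnt,
       SUM(rating) as total_rating,
       AVG(revenue) as avg_revenue
FROM movies
GROUP BY genre

Result:
  Horror: 8 records, 50.49 total rating, 476.50 avg revenue
  SciFi: 6 records, 38.05 total rating, 462.83 avg revenue
  Thriller: 3 records, 14.92 total rating, 485.00 avg revenue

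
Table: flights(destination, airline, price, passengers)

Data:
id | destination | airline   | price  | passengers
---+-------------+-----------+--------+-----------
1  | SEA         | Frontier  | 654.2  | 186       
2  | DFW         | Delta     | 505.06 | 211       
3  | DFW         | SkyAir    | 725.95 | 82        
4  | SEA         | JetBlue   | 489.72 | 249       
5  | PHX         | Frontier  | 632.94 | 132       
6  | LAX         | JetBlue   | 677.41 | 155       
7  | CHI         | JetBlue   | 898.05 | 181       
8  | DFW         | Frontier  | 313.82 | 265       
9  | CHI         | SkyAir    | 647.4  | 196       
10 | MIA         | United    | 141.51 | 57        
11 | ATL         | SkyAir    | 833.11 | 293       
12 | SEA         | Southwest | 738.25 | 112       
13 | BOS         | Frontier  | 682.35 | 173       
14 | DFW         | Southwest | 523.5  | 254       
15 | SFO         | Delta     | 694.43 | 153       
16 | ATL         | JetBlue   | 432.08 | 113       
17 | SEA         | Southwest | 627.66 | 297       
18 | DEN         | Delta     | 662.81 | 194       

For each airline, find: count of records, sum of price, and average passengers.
SELECT airline,
       COUNT(*) as cnt,
       SUM(price) as total_price,
       AVG(passengers) as avg_passengers
FROM flights
GROUP BY airline

Result:
  Delta: 3 records, 1862.30 total price, 186.00 avg passengers
  Frontier: 4 records, 2283.31 total price, 189.00 avg passengers
  JetBlue: 4 records, 2497.26 total price, 174.50 avg passengers
  SkyAir: 3 records, 2206.46 total price, 190.33 avg passengers
  Southwest: 3 records, 1889.41 total price, 221.00 avg passengers
  United: 1 records, 141.51 total price, 57.00 avg passengers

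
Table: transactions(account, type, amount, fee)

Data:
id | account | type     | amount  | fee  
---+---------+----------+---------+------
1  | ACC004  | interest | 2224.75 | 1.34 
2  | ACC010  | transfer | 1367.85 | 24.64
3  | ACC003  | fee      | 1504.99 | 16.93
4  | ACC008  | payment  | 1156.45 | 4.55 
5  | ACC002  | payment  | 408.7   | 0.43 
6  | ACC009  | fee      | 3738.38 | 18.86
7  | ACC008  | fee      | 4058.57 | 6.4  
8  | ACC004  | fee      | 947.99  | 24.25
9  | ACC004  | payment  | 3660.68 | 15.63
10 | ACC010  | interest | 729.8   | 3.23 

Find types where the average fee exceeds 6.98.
SELECT type, AVG(fee)
FROM transactions
GROUP BY type
HAVING AVG(fee) > 6.98

Result:
  fee: avg=16.61
  transfer: avg=24.64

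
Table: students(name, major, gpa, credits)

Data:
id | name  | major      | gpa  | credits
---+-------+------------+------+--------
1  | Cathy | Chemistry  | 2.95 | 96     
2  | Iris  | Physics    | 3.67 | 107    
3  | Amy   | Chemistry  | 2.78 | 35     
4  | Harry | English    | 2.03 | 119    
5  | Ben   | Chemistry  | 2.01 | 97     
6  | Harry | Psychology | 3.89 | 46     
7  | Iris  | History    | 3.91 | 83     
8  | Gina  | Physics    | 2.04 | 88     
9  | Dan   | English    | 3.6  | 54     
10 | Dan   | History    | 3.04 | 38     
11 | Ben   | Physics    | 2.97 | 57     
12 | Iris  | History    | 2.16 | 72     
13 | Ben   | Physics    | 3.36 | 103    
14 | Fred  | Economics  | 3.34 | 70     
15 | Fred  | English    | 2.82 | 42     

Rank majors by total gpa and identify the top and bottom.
SELECT major, SUM(gpa)
FROM students
GROUP BY major
ORDER BY SUM(gpa)

All groups:
  Economics: 3.34
  Psychology: 3.89
  Chemistry: 7.74
  English: 8.45
  History: 9.11
  Physics: 12.04

Highest: Physics (12.04)
Lowest: Economics (3.34)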